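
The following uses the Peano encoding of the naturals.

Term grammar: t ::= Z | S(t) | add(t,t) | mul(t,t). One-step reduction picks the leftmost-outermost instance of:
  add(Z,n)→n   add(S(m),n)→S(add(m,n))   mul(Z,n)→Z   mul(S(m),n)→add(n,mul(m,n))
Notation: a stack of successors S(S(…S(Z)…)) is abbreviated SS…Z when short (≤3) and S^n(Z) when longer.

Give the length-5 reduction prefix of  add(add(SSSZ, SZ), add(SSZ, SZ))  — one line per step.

  start: add(add(SSSZ, SZ), add(SSZ, SZ))
  step 1: add(S(add(SSZ, SZ)), add(SSZ, SZ))
  step 2: S(add(add(SSZ, SZ), add(SSZ, SZ)))
  step 3: S(add(S(add(SZ, SZ)), add(SSZ, SZ)))
  step 4: S(S(add(add(SZ, SZ), add(SSZ, SZ))))
  step 5: S(S(add(S(add(Z, SZ)), add(SSZ, SZ))))

Answer: after 5 steps: S(S(add(S(add(Z, SZ)), add(SSZ, SZ))))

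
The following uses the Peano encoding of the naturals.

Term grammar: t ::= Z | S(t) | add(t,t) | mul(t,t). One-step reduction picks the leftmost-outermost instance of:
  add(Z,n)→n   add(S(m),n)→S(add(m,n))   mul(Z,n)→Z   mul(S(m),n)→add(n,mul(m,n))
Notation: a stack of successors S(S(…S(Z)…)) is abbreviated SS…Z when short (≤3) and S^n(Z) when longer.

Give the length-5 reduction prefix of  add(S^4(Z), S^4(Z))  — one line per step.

Answer: after 5 steps: S^8(Z)

Derivation:
  start: add(S^4(Z), S^4(Z))
  [1] S(add(SSSZ, S^4(Z)))
  [2] S(S(add(SSZ, S^4(Z))))
  [3] S(S(S(add(SZ, S^4(Z)))))
  [4] S(S(S(S(add(Z, S^4(Z))))))
  [5] S^8(Z)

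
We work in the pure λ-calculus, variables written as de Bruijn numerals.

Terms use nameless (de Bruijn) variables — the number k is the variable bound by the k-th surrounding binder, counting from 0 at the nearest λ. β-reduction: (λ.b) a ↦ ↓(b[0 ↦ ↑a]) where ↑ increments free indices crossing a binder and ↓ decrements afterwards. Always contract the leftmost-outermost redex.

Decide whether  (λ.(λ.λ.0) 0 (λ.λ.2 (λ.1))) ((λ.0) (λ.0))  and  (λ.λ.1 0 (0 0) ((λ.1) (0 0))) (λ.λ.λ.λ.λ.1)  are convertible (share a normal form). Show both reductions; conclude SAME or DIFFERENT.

Term A:
  start: (λ.(λ.λ.0) 0 (λ.λ.2 (λ.1))) ((λ.0) (λ.0))
  [1] (λ.λ.0) ((λ.0) (λ.0)) (λ.λ.(λ.0) (λ.0) (λ.1))
  [2] (λ.0) (λ.λ.(λ.0) (λ.0) (λ.1))
  [3] λ.λ.(λ.0) (λ.0) (λ.1)
  [4] λ.λ.(λ.0) (λ.1)
  [5] λ.λ.λ.1

Term B:
  start: (λ.λ.1 0 (0 0) ((λ.1) (0 0))) (λ.λ.λ.λ.λ.1)
  [1] λ.(λ.λ.λ.λ.λ.1) 0 (0 0) ((λ.1) (0 0))
  [2] λ.(λ.λ.λ.λ.1) (0 0) ((λ.1) (0 0))
  [3] λ.(λ.λ.λ.1) ((λ.1) (0 0))
  [4] λ.λ.λ.1

Answer: SAME — A ⇓ λ.λ.λ.1, B ⇓ λ.λ.λ.1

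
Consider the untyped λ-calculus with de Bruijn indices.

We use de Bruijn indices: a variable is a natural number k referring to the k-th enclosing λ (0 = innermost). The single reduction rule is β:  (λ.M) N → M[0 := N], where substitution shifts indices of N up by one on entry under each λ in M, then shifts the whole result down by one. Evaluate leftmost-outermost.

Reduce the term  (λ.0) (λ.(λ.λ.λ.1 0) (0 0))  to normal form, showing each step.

  start: (λ.0) (λ.(λ.λ.λ.1 0) (0 0))
  step 1: λ.(λ.λ.λ.1 0) (0 0)
  step 2: λ.λ.λ.1 0

Answer: normal form = λ.λ.λ.1 0  (in 2 steps)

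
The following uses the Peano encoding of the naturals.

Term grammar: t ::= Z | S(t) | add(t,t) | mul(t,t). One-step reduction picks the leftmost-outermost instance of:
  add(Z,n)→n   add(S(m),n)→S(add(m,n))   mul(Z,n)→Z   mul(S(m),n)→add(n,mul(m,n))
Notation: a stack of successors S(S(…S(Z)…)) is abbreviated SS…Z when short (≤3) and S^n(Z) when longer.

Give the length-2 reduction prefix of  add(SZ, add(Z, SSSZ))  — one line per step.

  start: add(SZ, add(Z, SSSZ))
  step 1: S(add(Z, add(Z, SSSZ)))
  step 2: S(add(Z, SSSZ))

Answer: after 2 steps: S(add(Z, SSSZ))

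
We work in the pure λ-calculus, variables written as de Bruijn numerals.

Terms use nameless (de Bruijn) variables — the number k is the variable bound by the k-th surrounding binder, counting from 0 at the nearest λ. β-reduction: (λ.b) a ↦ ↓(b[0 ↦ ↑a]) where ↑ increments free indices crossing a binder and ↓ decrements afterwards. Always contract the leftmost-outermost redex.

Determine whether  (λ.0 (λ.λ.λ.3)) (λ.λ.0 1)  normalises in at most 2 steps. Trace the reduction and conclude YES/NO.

  start: (λ.0 (λ.λ.λ.3)) (λ.λ.0 1)
  →1  (λ.λ.0 1) (λ.λ.λ.λ.λ.0 1)
  →2  λ.0 (λ.λ.λ.λ.λ.0 1)

Answer: YES — reaches normal form λ.0 (λ.λ.λ.λ.λ.0 1) in 2 ≤ 2 steps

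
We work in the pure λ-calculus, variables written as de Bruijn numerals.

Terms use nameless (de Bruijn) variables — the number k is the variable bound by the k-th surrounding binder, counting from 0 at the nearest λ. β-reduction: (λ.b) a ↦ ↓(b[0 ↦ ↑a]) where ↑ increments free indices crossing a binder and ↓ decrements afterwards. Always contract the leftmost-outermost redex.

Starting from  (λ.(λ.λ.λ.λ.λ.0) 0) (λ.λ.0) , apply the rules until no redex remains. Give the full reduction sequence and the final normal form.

Answer: normal form = λ.λ.λ.λ.0  (in 2 steps)

Derivation:
  start: (λ.(λ.λ.λ.λ.λ.0) 0) (λ.λ.0)
  [1] (λ.λ.λ.λ.λ.0) (λ.λ.0)
  [2] λ.λ.λ.λ.0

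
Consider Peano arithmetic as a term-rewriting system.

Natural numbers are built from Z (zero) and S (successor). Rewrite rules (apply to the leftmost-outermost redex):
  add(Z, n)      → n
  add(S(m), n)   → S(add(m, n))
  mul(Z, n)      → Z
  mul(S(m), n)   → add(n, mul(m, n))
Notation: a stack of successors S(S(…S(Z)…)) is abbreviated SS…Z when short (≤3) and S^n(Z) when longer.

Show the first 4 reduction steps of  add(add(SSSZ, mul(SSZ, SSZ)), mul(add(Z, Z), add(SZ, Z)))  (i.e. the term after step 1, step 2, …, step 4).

  start: add(add(SSSZ, mul(SSZ, SSZ)), mul(add(Z, Z), add(SZ, Z)))
  [1] add(S(add(SSZ, mul(SSZ, SSZ))), mul(add(Z, Z), add(SZ, Z)))
  [2] S(add(add(SSZ, mul(SSZ, SSZ)), mul(add(Z, Z), add(SZ, Z))))
  [3] S(add(S(add(SZ, mul(SSZ, SSZ))), mul(add(Z, Z), add(SZ, Z))))
  [4] S(S(add(add(SZ, mul(SSZ, SSZ)), mul(add(Z, Z), add(SZ, Z)))))

Answer: after 4 steps: S(S(add(add(SZ, mul(SSZ, SSZ)), mul(add(Z, Z), add(SZ, Z)))))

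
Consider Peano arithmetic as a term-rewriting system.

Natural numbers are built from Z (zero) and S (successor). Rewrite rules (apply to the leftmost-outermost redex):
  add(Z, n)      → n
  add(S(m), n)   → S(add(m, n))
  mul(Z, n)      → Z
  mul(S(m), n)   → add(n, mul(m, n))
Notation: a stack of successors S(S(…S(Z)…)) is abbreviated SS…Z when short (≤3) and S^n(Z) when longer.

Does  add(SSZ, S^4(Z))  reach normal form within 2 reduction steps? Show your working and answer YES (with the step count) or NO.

  start: add(SSZ, S^4(Z))
  →1  S(add(SZ, S^4(Z)))
  →2  S(S(add(Z, S^4(Z))))

Answer: NO — after 2 steps the term is S(S(add(Z, S^4(Z)))), not yet normal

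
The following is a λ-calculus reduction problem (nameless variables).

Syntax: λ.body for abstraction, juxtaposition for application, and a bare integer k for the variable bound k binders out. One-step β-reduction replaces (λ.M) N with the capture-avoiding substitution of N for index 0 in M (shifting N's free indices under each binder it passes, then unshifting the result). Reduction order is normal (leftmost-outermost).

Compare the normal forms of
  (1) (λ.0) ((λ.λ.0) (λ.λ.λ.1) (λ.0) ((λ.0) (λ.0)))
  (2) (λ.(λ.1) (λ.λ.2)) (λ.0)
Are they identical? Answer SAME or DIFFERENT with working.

Term A:
  start: (λ.0) ((λ.λ.0) (λ.λ.λ.1) (λ.0) ((λ.0) (λ.0)))
  [1] (λ.λ.0) (λ.λ.λ.1) (λ.0) ((λ.0) (λ.0))
  [2] (λ.0) (λ.0) ((λ.0) (λ.0))
  [3] (λ.0) ((λ.0) (λ.0))
  [4] (λ.0) (λ.0)
  [5] λ.0

Term B:
  start: (λ.(λ.1) (λ.λ.2)) (λ.0)
  [1] (λ.λ.0) (λ.λ.λ.0)
  [2] λ.0

Answer: SAME — A ⇓ λ.0, B ⇓ λ.0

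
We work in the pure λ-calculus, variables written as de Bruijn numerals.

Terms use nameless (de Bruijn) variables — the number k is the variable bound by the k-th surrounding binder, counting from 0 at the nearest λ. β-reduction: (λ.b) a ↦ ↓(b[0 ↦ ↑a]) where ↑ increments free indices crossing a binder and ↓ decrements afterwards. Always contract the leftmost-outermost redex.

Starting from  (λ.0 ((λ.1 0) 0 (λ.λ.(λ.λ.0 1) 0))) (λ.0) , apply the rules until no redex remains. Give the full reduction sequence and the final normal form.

  start: (λ.0 ((λ.1 0) 0 (λ.λ.(λ.λ.0 1) 0))) (λ.0)
  step 1: (λ.0) ((λ.(λ.0) 0) (λ.0) (λ.λ.(λ.λ.0 1) 0))
  step 2: (λ.(λ.0) 0) (λ.0) (λ.λ.(λ.λ.0 1) 0)
  step 3: (λ.0) (λ.0) (λ.λ.(λ.λ.0 1) 0)
  step 4: (λ.0) (λ.λ.(λ.λ.0 1) 0)
  step 5: λ.λ.(λ.λ.0 1) 0
  step 6: λ.λ.λ.0 1

Answer: normal form = λ.λ.λ.0 1  (in 6 steps)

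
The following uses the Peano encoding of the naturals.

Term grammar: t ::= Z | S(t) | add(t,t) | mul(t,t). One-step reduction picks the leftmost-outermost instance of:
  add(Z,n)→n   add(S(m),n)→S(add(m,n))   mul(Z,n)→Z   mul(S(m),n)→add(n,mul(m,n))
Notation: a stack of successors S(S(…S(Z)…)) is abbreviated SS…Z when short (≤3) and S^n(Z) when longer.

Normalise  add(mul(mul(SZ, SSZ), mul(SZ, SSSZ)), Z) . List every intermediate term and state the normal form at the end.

  start: add(mul(mul(SZ, SSZ), mul(SZ, SSSZ)), Z)
  [1] add(mul(add(SSZ, mul(Z, SSZ)), mul(SZ, SSSZ)), Z)
  [2] add(mul(S(add(SZ, mul(Z, SSZ))), mul(SZ, SSSZ)), Z)
  [3] add(add(mul(SZ, SSSZ), mul(add(SZ, mul(Z, SSZ)), mul(SZ, SSSZ))), Z)
  [4] add(add(add(SSSZ, mul(Z, SSSZ)), mul(add(SZ, mul(Z, SSZ)), mul(SZ, SSSZ))), Z)
  [5] add(add(S(add(SSZ, mul(Z, SSSZ))), mul(add(SZ, mul(Z, SSZ)), mul(SZ, SSSZ))), Z)
  [6] add(S(add(add(SSZ, mul(Z, SSSZ)), mul(add(SZ, mul(Z, SSZ)), mul(SZ, SSSZ)))), Z)
  [7] S(add(add(add(SSZ, mul(Z, SSSZ)), mul(add(SZ, mul(Z, SSZ)), mul(SZ, SSSZ))), Z))
  [8] S(add(add(S(add(SZ, mul(Z, SSSZ))), mul(add(SZ, mul(Z, SSZ)), mul(SZ, SSSZ))), Z))
  [9] S(add(S(add(add(SZ, mul(Z, SSSZ)), mul(add(SZ, mul(Z, SSZ)), mul(SZ, SSSZ)))), Z))
  [10] S(S(add(add(add(SZ, mul(Z, SSSZ)), mul(add(SZ, mul(Z, SSZ)), mul(SZ, SSSZ))), Z)))
  [11] S(S(add(add(S(add(Z, mul(Z, SSSZ))), mul(add(SZ, mul(Z, SSZ)), mul(SZ, SSSZ))), Z)))
  [12] S(S(add(S(add(add(Z, mul(Z, SSSZ)), mul(add(SZ, mul(Z, SSZ)), mul(SZ, SSSZ)))), Z)))
  [13] S(S(S(add(add(add(Z, mul(Z, SSSZ)), mul(add(SZ, mul(Z, SSZ)), mul(SZ, SSSZ))), Z))))
  [14] S(S(S(add(add(mul(Z, SSSZ), mul(add(SZ, mul(Z, SSZ)), mul(SZ, SSSZ))), Z))))
  [15] S(S(S(add(add(Z, mul(add(SZ, mul(Z, SSZ)), mul(SZ, SSSZ))), Z))))
  [16] S(S(S(add(mul(add(SZ, mul(Z, SSZ)), mul(SZ, SSSZ)), Z))))
  [17] S(S(S(add(mul(S(add(Z, mul(Z, SSZ))), mul(SZ, SSSZ)), Z))))
  [18] S(S(S(add(add(mul(SZ, SSSZ), mul(add(Z, mul(Z, SSZ)), mul(SZ, SSSZ))), Z))))
  [19] S(S(S(add(add(add(SSSZ, mul(Z, SSSZ)), mul(add(Z, mul(Z, SSZ)), mul(SZ, SSSZ))), Z))))
  [20] S(S(S(add(add(S(add(SSZ, mul(Z, SSSZ))), mul(add(Z, mul(Z, SSZ)), mul(SZ, SSSZ))), Z))))
  [21] S(S(S(add(S(add(add(SSZ, mul(Z, SSSZ)), mul(add(Z, mul(Z, SSZ)), mul(SZ, SSSZ)))), Z))))
  [22] S(S(S(S(add(add(add(SSZ, mul(Z, SSSZ)), mul(add(Z, mul(Z, SSZ)), mul(SZ, SSSZ))), Z)))))
  [23] S(S(S(S(add(add(S(add(SZ, mul(Z, SSSZ))), mul(add(Z, mul(Z, SSZ)), mul(SZ, SSSZ))), Z)))))
  [24] S(S(S(S(add(S(add(add(SZ, mul(Z, SSSZ)), mul(add(Z, mul(Z, SSZ)), mul(SZ, SSSZ)))), Z)))))
  [25] S(S(S(S(S(add(add(add(SZ, mul(Z, SSSZ)), mul(add(Z, mul(Z, SSZ)), mul(SZ, SSSZ))), Z))))))
  [26] S(S(S(S(S(add(add(S(add(Z, mul(Z, SSSZ))), mul(add(Z, mul(Z, SSZ)), mul(SZ, SSSZ))), Z))))))
  [27] S(S(S(S(S(add(S(add(add(Z, mul(Z, SSSZ)), mul(add(Z, mul(Z, SSZ)), mul(SZ, SSSZ)))), Z))))))
  [28] S(S(S(S(S(S(add(add(add(Z, mul(Z, SSSZ)), mul(add(Z, mul(Z, SSZ)), mul(SZ, SSSZ))), Z)))))))
  [29] S(S(S(S(S(S(add(add(mul(Z, SSSZ), mul(add(Z, mul(Z, SSZ)), mul(SZ, SSSZ))), Z)))))))
  [30] S(S(S(S(S(S(add(add(Z, mul(add(Z, mul(Z, SSZ)), mul(SZ, SSSZ))), Z)))))))
  [31] S(S(S(S(S(S(add(mul(add(Z, mul(Z, SSZ)), mul(SZ, SSSZ)), Z)))))))
  [32] S(S(S(S(S(S(add(mul(mul(Z, SSZ), mul(SZ, SSSZ)), Z)))))))
  [33] S(S(S(S(S(S(add(mul(Z, mul(SZ, SSSZ)), Z)))))))
  [34] S(S(S(S(S(S(add(Z, Z)))))))
  [35] S^6(Z)

Answer: normal form = S^6(Z)  (in 35 steps)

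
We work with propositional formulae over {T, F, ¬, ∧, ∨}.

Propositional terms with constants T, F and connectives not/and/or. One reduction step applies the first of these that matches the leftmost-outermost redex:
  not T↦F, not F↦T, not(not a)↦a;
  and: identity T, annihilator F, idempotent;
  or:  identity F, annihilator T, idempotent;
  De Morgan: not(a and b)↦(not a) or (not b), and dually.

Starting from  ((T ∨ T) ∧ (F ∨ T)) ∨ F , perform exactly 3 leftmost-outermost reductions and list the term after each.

  start: ((T ∨ T) ∧ (F ∨ T)) ∨ F
  →1  (T ∨ T) ∧ (F ∨ T)
  →2  T ∧ (F ∨ T)
  →3  F ∨ T

Answer: after 3 steps: F ∨ T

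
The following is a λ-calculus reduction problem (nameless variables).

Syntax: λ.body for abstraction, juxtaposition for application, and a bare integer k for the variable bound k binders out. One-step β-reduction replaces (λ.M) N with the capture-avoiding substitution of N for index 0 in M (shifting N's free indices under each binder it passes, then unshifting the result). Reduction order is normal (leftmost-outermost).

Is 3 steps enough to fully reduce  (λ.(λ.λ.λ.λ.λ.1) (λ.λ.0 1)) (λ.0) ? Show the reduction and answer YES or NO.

  start: (λ.(λ.λ.λ.λ.λ.1) (λ.λ.0 1)) (λ.0)
  step 1: (λ.λ.λ.λ.λ.1) (λ.λ.0 1)
  step 2: λ.λ.λ.λ.1

Answer: YES — reaches normal form λ.λ.λ.λ.1 in 2 ≤ 3 steps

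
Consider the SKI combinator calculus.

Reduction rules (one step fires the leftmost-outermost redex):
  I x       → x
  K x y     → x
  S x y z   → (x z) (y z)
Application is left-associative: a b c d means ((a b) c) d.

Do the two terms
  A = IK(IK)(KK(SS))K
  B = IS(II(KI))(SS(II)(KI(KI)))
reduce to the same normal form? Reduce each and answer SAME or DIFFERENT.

Answer: DIFFERENT — A ⇓ KK, B ⇓ S(KI)(SII)

Working:
Term A:
  start: IK(IK)(KK(SS))K
  step 1: K(IK)(KK(SS))K
  step 2: IKK
  step 3: KK

Term B:
  start: IS(II(KI))(SS(II)(KI(KI)))
  step 1: S(II(KI))(SS(II)(KI(KI)))
  step 2: S(I(KI))(SS(II)(KI(KI)))
  step 3: S(KI)(SS(II)(KI(KI)))
  step 4: S(KI)(S(KI(KI))(II(KI(KI))))
  step 5: S(KI)(SI(II(KI(KI))))
  step 6: S(KI)(SI(I(KI(KI))))
  step 7: S(KI)(SI(KI(KI)))
  step 8: S(KI)(SII)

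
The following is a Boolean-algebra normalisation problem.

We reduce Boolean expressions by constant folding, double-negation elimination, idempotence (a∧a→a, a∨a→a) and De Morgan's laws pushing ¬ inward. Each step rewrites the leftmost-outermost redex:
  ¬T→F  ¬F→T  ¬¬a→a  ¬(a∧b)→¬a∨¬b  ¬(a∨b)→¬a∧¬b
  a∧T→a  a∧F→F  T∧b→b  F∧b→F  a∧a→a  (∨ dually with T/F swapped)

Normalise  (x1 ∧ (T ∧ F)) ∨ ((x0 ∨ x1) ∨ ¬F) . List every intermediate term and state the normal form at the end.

  start: (x1 ∧ (T ∧ F)) ∨ ((x0 ∨ x1) ∨ ¬F)
  step 1: (x1 ∧ F) ∨ ((x0 ∨ x1) ∨ ¬F)
  step 2: F ∨ ((x0 ∨ x1) ∨ ¬F)
  step 3: (x0 ∨ x1) ∨ ¬F
  step 4: (x0 ∨ x1) ∨ T
  step 5: T

Answer: normal form = T  (in 5 steps)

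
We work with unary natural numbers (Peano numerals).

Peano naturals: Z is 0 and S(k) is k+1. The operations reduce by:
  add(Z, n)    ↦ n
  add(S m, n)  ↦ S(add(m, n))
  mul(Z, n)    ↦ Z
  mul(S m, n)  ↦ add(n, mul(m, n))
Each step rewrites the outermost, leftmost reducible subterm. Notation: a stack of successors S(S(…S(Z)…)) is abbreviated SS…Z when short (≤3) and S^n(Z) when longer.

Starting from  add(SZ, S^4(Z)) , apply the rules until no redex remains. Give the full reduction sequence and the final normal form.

Answer: normal form = S^5(Z)  (in 2 steps)

Reduction:
  start: add(SZ, S^4(Z))
  →1  S(add(Z, S^4(Z)))
  →2  S^5(Z)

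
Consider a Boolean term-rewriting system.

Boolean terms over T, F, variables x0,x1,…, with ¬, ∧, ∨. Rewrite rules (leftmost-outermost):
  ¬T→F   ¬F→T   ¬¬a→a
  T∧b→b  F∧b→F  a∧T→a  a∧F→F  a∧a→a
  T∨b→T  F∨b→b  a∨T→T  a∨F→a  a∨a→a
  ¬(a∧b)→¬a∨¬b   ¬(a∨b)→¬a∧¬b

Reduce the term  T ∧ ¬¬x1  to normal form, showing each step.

  start: T ∧ ¬¬x1
  step 1: ¬¬x1
  step 2: x1

Answer: normal form = x1  (in 2 steps)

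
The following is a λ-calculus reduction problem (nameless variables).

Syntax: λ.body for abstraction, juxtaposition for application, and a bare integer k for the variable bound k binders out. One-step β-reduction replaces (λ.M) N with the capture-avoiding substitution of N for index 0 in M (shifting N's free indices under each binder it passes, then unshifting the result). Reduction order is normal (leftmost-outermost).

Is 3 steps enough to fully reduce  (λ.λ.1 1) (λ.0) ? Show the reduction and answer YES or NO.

  start: (λ.λ.1 1) (λ.0)
  →1  λ.(λ.0) (λ.0)
  →2  λ.λ.0

Answer: YES — reaches normal form λ.λ.0 in 2 ≤ 3 steps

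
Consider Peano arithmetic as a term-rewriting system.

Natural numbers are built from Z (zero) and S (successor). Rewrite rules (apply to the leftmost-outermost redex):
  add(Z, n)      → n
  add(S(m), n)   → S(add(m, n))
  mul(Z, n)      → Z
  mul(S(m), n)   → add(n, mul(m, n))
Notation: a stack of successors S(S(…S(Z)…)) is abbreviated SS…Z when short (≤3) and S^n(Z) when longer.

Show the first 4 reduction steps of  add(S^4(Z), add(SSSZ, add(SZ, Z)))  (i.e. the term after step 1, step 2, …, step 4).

Answer: after 4 steps: S(S(S(S(add(Z, add(SSSZ, add(SZ, Z)))))))

Derivation:
  start: add(S^4(Z), add(SSSZ, add(SZ, Z)))
  →1  S(add(SSSZ, add(SSSZ, add(SZ, Z))))
  →2  S(S(add(SSZ, add(SSSZ, add(SZ, Z)))))
  →3  S(S(S(add(SZ, add(SSSZ, add(SZ, Z))))))
  →4  S(S(S(S(add(Z, add(SSSZ, add(SZ, Z)))))))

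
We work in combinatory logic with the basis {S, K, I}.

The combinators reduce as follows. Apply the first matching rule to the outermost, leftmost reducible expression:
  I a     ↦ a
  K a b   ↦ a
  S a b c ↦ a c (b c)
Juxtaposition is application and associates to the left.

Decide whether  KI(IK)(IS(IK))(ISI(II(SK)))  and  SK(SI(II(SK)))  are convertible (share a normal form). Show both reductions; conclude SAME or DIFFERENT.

Answer: SAME — A ⇓ SK(SI(SK)), B ⇓ SK(SI(SK))

Working:
Term A:
  start: KI(IK)(IS(IK))(ISI(II(SK)))
  →1  I(IS(IK))(ISI(II(SK)))
  →2  IS(IK)(ISI(II(SK)))
  →3  S(IK)(ISI(II(SK)))
  →4  SK(ISI(II(SK)))
  →5  SK(SI(II(SK)))
  →6  SK(SI(I(SK)))
  →7  SK(SI(SK))

Term B:
  start: SK(SI(II(SK)))
  →1  SK(SI(I(SK)))
  →2  SK(SI(SK))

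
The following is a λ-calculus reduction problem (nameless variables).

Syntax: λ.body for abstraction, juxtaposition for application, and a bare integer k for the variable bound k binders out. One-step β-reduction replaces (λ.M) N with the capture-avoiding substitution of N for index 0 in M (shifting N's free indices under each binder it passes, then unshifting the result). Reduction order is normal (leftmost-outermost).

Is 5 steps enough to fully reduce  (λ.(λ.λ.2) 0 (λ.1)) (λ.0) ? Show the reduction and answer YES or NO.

  start: (λ.(λ.λ.2) 0 (λ.1)) (λ.0)
  step 1: (λ.λ.λ.0) (λ.0) (λ.λ.0)
  step 2: (λ.λ.0) (λ.λ.0)
  step 3: λ.0

Answer: YES — reaches normal form λ.0 in 3 ≤ 5 steps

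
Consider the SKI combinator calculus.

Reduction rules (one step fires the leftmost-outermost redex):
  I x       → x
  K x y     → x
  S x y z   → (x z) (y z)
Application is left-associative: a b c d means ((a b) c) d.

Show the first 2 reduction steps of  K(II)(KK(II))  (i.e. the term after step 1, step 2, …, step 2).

Answer: after 2 steps: I

Derivation:
  start: K(II)(KK(II))
  step 1: II
  step 2: I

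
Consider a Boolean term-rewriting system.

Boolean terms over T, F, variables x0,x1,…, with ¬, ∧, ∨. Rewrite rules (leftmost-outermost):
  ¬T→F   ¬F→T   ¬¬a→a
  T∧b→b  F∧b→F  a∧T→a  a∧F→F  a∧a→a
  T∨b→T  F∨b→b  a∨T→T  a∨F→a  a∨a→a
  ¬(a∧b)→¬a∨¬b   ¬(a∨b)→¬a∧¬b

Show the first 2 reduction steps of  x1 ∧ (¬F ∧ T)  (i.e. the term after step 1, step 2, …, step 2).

  start: x1 ∧ (¬F ∧ T)
  →1  x1 ∧ ¬F
  →2  x1 ∧ T

Answer: after 2 steps: x1 ∧ T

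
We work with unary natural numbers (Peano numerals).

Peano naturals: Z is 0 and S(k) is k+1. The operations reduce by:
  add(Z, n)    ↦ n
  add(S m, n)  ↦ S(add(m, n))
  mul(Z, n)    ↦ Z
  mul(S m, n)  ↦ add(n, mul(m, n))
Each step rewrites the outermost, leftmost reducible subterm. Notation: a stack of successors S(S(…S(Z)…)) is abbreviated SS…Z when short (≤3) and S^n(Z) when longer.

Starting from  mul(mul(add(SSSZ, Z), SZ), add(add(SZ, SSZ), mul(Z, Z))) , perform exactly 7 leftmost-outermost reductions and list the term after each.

Answer: after 7 steps: S(add(add(add(Z, SSZ), mul(Z, Z)), mul(add(Z, mul(add(SSZ, Z), SZ)), add(add(SZ, SSZ), mul(Z, Z)))))

Derivation:
  start: mul(mul(add(SSSZ, Z), SZ), add(add(SZ, SSZ), mul(Z, Z)))
  →1  mul(mul(S(add(SSZ, Z)), SZ), add(add(SZ, SSZ), mul(Z, Z)))
  →2  mul(add(SZ, mul(add(SSZ, Z), SZ)), add(add(SZ, SSZ), mul(Z, Z)))
  →3  mul(S(add(Z, mul(add(SSZ, Z), SZ))), add(add(SZ, SSZ), mul(Z, Z)))
  →4  add(add(add(SZ, SSZ), mul(Z, Z)), mul(add(Z, mul(add(SSZ, Z), SZ)), add(add(SZ, SSZ), mul(Z, Z))))
  →5  add(add(S(add(Z, SSZ)), mul(Z, Z)), mul(add(Z, mul(add(SSZ, Z), SZ)), add(add(SZ, SSZ), mul(Z, Z))))
  →6  add(S(add(add(Z, SSZ), mul(Z, Z))), mul(add(Z, mul(add(SSZ, Z), SZ)), add(add(SZ, SSZ), mul(Z, Z))))
  →7  S(add(add(add(Z, SSZ), mul(Z, Z)), mul(add(Z, mul(add(SSZ, Z), SZ)), add(add(SZ, SSZ), mul(Z, Z)))))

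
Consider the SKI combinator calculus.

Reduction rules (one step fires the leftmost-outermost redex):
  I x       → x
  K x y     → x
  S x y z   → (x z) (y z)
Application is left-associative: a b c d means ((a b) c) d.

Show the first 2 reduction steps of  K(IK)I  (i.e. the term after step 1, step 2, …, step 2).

  start: K(IK)I
  step 1: IK
  step 2: K

Answer: after 2 steps: K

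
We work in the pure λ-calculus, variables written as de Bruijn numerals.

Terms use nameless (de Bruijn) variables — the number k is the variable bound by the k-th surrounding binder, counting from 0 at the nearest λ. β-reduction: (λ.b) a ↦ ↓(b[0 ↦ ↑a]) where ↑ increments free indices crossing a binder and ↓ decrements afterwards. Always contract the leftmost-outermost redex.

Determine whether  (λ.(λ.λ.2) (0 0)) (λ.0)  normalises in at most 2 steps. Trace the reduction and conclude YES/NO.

Answer: YES — reaches normal form λ.λ.0 in 2 ≤ 2 steps

Working:
  start: (λ.(λ.λ.2) (0 0)) (λ.0)
  step 1: (λ.λ.λ.0) ((λ.0) (λ.0))
  step 2: λ.λ.0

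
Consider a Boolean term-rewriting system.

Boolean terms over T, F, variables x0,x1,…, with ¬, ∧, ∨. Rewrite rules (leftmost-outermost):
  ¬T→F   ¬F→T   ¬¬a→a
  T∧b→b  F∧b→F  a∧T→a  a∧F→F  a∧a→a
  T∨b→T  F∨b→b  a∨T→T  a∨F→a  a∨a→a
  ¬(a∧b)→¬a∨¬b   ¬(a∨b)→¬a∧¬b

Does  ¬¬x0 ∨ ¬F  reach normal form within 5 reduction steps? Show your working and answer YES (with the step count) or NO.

Answer: YES — reaches normal form T in 3 ≤ 5 steps

Derivation:
  start: ¬¬x0 ∨ ¬F
  →1  x0 ∨ ¬F
  →2  x0 ∨ T
  →3  T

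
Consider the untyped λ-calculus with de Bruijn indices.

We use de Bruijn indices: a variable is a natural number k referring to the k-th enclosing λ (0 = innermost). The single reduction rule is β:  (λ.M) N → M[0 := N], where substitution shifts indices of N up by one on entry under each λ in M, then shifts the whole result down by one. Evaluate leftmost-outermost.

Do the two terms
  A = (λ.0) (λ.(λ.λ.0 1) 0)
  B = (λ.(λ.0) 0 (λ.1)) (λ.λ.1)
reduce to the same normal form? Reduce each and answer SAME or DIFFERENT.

Term A:
  start: (λ.0) (λ.(λ.λ.0 1) 0)
  step 1: λ.(λ.λ.0 1) 0
  step 2: λ.λ.0 1

Term B:
  start: (λ.(λ.0) 0 (λ.1)) (λ.λ.1)
  step 1: (λ.0) (λ.λ.1) (λ.λ.λ.1)
  step 2: (λ.λ.1) (λ.λ.λ.1)
  step 3: λ.λ.λ.λ.1

Answer: DIFFERENT — A ⇓ λ.λ.0 1, B ⇓ λ.λ.λ.λ.1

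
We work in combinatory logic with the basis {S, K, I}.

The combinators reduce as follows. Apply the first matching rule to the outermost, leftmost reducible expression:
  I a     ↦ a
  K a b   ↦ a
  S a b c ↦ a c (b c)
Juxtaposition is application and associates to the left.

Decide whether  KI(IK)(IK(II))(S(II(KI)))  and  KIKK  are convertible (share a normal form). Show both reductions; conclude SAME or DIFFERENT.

Term A:
  start: KI(IK)(IK(II))(S(II(KI)))
  →1  I(IK(II))(S(II(KI)))
  →2  IK(II)(S(II(KI)))
  →3  K(II)(S(II(KI)))
  →4  II
  →5  I

Term B:
  start: KIKK
  →1  IK
  →2  K

Answer: DIFFERENT — A ⇓ I, B ⇓ K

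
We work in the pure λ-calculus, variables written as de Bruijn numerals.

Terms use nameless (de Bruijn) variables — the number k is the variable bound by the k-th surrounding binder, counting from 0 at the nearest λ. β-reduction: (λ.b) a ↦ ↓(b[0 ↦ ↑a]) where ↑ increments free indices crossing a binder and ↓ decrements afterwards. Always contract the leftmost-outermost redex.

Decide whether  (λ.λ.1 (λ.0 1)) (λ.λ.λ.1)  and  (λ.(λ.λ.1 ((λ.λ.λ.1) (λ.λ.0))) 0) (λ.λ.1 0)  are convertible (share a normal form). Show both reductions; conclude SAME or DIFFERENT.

Term A:
  start: (λ.λ.1 (λ.0 1)) (λ.λ.λ.1)
  [1] λ.(λ.λ.λ.1) (λ.0 1)
  [2] λ.λ.λ.1

Term B:
  start: (λ.(λ.λ.1 ((λ.λ.λ.1) (λ.λ.0))) 0) (λ.λ.1 0)
  [1] (λ.λ.1 ((λ.λ.λ.1) (λ.λ.0))) (λ.λ.1 0)
  [2] λ.(λ.λ.1 0) ((λ.λ.λ.1) (λ.λ.0))
  [3] λ.λ.(λ.λ.λ.1) (λ.λ.0) 0
  [4] λ.λ.(λ.λ.1) 0
  [5] λ.λ.λ.1

Answer: SAME — A ⇓ λ.λ.λ.1, B ⇓ λ.λ.λ.1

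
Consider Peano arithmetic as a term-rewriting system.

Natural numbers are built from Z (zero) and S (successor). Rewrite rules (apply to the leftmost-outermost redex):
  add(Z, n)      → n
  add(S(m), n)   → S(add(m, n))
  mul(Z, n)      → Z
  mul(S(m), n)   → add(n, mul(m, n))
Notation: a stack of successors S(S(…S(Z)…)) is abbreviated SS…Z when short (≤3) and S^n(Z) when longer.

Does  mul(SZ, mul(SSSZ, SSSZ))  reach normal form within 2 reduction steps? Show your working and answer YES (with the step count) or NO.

Answer: NO — after 2 steps the term is add(add(SSSZ, mul(SSZ, SSSZ)), mul(Z, mul(SSSZ, SSSZ))), not yet normal

Derivation:
  start: mul(SZ, mul(SSSZ, SSSZ))
  →1  add(mul(SSSZ, SSSZ), mul(Z, mul(SSSZ, SSSZ)))
  →2  add(add(SSSZ, mul(SSZ, SSSZ)), mul(Z, mul(SSSZ, SSSZ)))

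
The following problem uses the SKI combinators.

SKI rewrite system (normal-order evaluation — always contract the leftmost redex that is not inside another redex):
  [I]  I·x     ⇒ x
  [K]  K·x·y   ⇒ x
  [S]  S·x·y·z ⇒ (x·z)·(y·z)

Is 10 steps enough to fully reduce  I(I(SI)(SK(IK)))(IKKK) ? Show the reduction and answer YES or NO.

  start: I(I(SI)(SK(IK)))(IKKK)
  [1] I(SI)(SK(IK))(IKKK)
  [2] SI(SK(IK))(IKKK)
  [3] I(IKKK)(SK(IK)(IKKK))
  [4] IKKK(SK(IK)(IKKK))
  [5] KKK(SK(IK)(IKKK))
  [6] K(SK(IK)(IKKK))
  [7] K(K(IKKK)(IK(IKKK)))
  [8] K(IKKK)
  [9] K(KKK)
  [10] KK

Answer: YES — reaches normal form KK in 10 ≤ 10 steps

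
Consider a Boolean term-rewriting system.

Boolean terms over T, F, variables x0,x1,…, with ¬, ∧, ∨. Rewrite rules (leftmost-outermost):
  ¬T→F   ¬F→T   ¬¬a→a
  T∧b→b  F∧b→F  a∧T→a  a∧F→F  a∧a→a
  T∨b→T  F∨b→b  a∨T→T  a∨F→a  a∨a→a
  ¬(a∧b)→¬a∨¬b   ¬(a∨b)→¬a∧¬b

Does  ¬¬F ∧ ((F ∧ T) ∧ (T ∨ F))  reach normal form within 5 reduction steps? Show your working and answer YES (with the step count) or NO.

Answer: YES — reaches normal form F in 2 ≤ 5 steps

Derivation:
  start: ¬¬F ∧ ((F ∧ T) ∧ (T ∨ F))
  [1] F ∧ ((F ∧ T) ∧ (T ∨ F))
  [2] F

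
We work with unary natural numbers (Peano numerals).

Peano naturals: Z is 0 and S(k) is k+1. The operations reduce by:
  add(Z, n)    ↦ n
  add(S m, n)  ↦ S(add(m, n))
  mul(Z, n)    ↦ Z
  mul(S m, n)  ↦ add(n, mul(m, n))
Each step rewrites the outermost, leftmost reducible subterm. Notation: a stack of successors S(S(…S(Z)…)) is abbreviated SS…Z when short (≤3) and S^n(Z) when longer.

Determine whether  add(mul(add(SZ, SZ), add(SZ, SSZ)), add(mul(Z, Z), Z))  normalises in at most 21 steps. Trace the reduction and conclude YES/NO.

Answer: NO — after 21 steps the term is S(S(S(S(S(S(add(add(Z, mul(Z, add(SZ, SSZ))), add(mul(Z, Z), Z)))))))), not yet normal

Derivation:
  start: add(mul(add(SZ, SZ), add(SZ, SSZ)), add(mul(Z, Z), Z))
  [1] add(mul(S(add(Z, SZ)), add(SZ, SSZ)), add(mul(Z, Z), Z))
  [2] add(add(add(SZ, SSZ), mul(add(Z, SZ), add(SZ, SSZ))), add(mul(Z, Z), Z))
  [3] add(add(S(add(Z, SSZ)), mul(add(Z, SZ), add(SZ, SSZ))), add(mul(Z, Z), Z))
  [4] add(S(add(add(Z, SSZ), mul(add(Z, SZ), add(SZ, SSZ)))), add(mul(Z, Z), Z))
  [5] S(add(add(add(Z, SSZ), mul(add(Z, SZ), add(SZ, SSZ))), add(mul(Z, Z), Z)))
  [6] S(add(add(SSZ, mul(add(Z, SZ), add(SZ, SSZ))), add(mul(Z, Z), Z)))
  [7] S(add(S(add(SZ, mul(add(Z, SZ), add(SZ, SSZ)))), add(mul(Z, Z), Z)))
  [8] S(S(add(add(SZ, mul(add(Z, SZ), add(SZ, SSZ))), add(mul(Z, Z), Z))))
  [9] S(S(add(S(add(Z, mul(add(Z, SZ), add(SZ, SSZ)))), add(mul(Z, Z), Z))))
  [10] S(S(S(add(add(Z, mul(add(Z, SZ), add(SZ, SSZ))), add(mul(Z, Z), Z)))))
  [11] S(S(S(add(mul(add(Z, SZ), add(SZ, SSZ)), add(mul(Z, Z), Z)))))
  [12] S(S(S(add(mul(SZ, add(SZ, SSZ)), add(mul(Z, Z), Z)))))
  [13] S(S(S(add(add(add(SZ, SSZ), mul(Z, add(SZ, SSZ))), add(mul(Z, Z), Z)))))
  [14] S(S(S(add(add(S(add(Z, SSZ)), mul(Z, add(SZ, SSZ))), add(mul(Z, Z), Z)))))
  [15] S(S(S(add(S(add(add(Z, SSZ), mul(Z, add(SZ, SSZ)))), add(mul(Z, Z), Z)))))
  [16] S(S(S(S(add(add(add(Z, SSZ), mul(Z, add(SZ, SSZ))), add(mul(Z, Z), Z))))))
  [17] S(S(S(S(add(add(SSZ, mul(Z, add(SZ, SSZ))), add(mul(Z, Z), Z))))))
  [18] S(S(S(S(add(S(add(SZ, mul(Z, add(SZ, SSZ)))), add(mul(Z, Z), Z))))))
  [19] S(S(S(S(S(add(add(SZ, mul(Z, add(SZ, SSZ))), add(mul(Z, Z), Z)))))))
  [20] S(S(S(S(S(add(S(add(Z, mul(Z, add(SZ, SSZ)))), add(mul(Z, Z), Z)))))))
  [21] S(S(S(S(S(S(add(add(Z, mul(Z, add(SZ, SSZ))), add(mul(Z, Z), Z))))))))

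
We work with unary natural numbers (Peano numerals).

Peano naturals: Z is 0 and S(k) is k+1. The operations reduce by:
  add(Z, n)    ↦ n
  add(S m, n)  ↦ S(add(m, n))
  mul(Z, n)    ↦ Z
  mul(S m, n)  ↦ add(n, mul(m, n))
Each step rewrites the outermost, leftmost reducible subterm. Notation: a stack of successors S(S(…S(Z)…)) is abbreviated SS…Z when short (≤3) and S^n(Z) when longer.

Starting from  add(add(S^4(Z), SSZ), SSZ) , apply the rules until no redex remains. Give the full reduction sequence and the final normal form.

  start: add(add(S^4(Z), SSZ), SSZ)
  →1  add(S(add(SSSZ, SSZ)), SSZ)
  →2  S(add(add(SSSZ, SSZ), SSZ))
  →3  S(add(S(add(SSZ, SSZ)), SSZ))
  →4  S(S(add(add(SSZ, SSZ), SSZ)))
  →5  S(S(add(S(add(SZ, SSZ)), SSZ)))
  →6  S(S(S(add(add(SZ, SSZ), SSZ))))
  →7  S(S(S(add(S(add(Z, SSZ)), SSZ))))
  →8  S(S(S(S(add(add(Z, SSZ), SSZ)))))
  →9  S(S(S(S(add(SSZ, SSZ)))))
  →10  S(S(S(S(S(add(SZ, SSZ))))))
  →11  S(S(S(S(S(S(add(Z, SSZ)))))))
  →12  S^8(Z)

Answer: normal form = S^8(Z)  (in 12 steps)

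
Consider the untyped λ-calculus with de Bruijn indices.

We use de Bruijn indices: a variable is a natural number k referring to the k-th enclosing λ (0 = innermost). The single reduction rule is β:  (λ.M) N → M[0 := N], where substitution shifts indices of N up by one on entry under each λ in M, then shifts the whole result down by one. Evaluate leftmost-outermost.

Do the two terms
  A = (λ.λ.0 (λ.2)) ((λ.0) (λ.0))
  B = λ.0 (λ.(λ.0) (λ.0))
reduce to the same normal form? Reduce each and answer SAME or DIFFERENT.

Term A:
  start: (λ.λ.0 (λ.2)) ((λ.0) (λ.0))
  step 1: λ.0 (λ.(λ.0) (λ.0))
  step 2: λ.0 (λ.λ.0)

Term B:
  start: λ.0 (λ.(λ.0) (λ.0))
  step 1: λ.0 (λ.λ.0)

Answer: SAME — A ⇓ λ.0 (λ.λ.0), B ⇓ λ.0 (λ.λ.0)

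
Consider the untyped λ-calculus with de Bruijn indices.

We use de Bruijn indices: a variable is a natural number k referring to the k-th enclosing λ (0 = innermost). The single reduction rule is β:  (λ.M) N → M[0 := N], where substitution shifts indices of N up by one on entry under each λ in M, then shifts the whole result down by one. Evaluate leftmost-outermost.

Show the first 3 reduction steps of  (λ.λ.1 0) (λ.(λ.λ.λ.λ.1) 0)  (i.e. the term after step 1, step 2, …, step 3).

  start: (λ.λ.1 0) (λ.(λ.λ.λ.λ.1) 0)
  step 1: λ.(λ.(λ.λ.λ.λ.1) 0) 0
  step 2: λ.(λ.λ.λ.λ.1) 0
  step 3: λ.λ.λ.λ.1

Answer: after 3 steps: λ.λ.λ.λ.1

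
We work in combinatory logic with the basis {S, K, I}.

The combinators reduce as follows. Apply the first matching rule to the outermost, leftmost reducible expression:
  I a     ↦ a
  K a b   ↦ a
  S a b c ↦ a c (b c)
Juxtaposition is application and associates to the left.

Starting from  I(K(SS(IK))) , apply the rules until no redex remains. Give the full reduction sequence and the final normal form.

Answer: normal form = K(SSK)  (in 2 steps)

Working:
  start: I(K(SS(IK)))
  [1] K(SS(IK))
  [2] K(SSK)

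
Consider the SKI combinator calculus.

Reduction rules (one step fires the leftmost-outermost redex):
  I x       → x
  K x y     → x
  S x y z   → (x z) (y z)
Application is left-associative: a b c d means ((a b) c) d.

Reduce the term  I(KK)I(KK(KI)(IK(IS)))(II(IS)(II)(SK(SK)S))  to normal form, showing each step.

Answer: normal form = K(KS)  (in 6 steps)

Reduction:
  start: I(KK)I(KK(KI)(IK(IS)))(II(IS)(II)(SK(SK)S))
  [1] KKI(KK(KI)(IK(IS)))(II(IS)(II)(SK(SK)S))
  [2] K(KK(KI)(IK(IS)))(II(IS)(II)(SK(SK)S))
  [3] KK(KI)(IK(IS))
  [4] K(IK(IS))
  [5] K(K(IS))
  [6] K(KS)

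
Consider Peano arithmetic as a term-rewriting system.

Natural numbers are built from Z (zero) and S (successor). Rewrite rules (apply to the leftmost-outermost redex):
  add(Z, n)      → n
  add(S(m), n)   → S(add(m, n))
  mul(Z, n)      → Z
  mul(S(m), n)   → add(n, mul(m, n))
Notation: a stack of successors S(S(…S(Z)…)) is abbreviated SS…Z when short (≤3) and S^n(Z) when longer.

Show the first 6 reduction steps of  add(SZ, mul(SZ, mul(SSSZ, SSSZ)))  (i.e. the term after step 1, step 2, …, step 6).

  start: add(SZ, mul(SZ, mul(SSSZ, SSSZ)))
  [1] S(add(Z, mul(SZ, mul(SSSZ, SSSZ))))
  [2] S(mul(SZ, mul(SSSZ, SSSZ)))
  [3] S(add(mul(SSSZ, SSSZ), mul(Z, mul(SSSZ, SSSZ))))
  [4] S(add(add(SSSZ, mul(SSZ, SSSZ)), mul(Z, mul(SSSZ, SSSZ))))
  [5] S(add(S(add(SSZ, mul(SSZ, SSSZ))), mul(Z, mul(SSSZ, SSSZ))))
  [6] S(S(add(add(SSZ, mul(SSZ, SSSZ)), mul(Z, mul(SSSZ, SSSZ)))))

Answer: after 6 steps: S(S(add(add(SSZ, mul(SSZ, SSSZ)), mul(Z, mul(SSSZ, SSSZ)))))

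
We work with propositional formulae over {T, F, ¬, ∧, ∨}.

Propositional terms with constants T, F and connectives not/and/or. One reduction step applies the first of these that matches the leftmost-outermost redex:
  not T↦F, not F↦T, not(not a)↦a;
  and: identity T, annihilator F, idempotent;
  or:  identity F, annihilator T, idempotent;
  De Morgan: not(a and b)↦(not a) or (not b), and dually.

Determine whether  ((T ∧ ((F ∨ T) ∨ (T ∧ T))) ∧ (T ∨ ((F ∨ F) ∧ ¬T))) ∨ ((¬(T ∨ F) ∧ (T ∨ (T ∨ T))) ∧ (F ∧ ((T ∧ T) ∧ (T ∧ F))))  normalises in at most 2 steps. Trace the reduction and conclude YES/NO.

  start: ((T ∧ ((F ∨ T) ∨ (T ∧ T))) ∧ (T ∨ ((F ∨ F) ∧ ¬T))) ∨ ((¬(T ∨ F) ∧ (T ∨ (T ∨ T))) ∧ (F ∧ ((T ∧ T) ∧ (T ∧ F))))
  [1] (((F ∨ T) ∨ (T ∧ T)) ∧ (T ∨ ((F ∨ F) ∧ ¬T))) ∨ ((¬(T ∨ F) ∧ (T ∨ (T ∨ T))) ∧ (F ∧ ((T ∧ T) ∧ (T ∧ F))))
  [2] ((T ∨ (T ∧ T)) ∧ (T ∨ ((F ∨ F) ∧ ¬T))) ∨ ((¬(T ∨ F) ∧ (T ∨ (T ∨ T))) ∧ (F ∧ ((T ∧ T) ∧ (T ∧ F))))

Answer: NO — after 2 steps the term is ((T ∨ (T ∧ T)) ∧ (T ∨ ((F ∨ F) ∧ ¬T))) ∨ ((¬(T ∨ F) ∧ (T ∨ (T ∨ T))) ∧ (F ∧ ((T ∧ T) ∧ (T ∧ F)))), not yet normal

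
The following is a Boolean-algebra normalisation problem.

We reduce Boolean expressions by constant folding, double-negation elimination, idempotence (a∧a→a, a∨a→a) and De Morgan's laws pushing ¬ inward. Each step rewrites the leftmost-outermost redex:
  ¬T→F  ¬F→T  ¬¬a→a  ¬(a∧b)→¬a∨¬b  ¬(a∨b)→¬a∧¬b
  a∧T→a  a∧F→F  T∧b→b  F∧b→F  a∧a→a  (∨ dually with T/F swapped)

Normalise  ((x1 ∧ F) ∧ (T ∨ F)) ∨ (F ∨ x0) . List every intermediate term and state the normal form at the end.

Answer: normal form = x0  (in 4 steps)

Working:
  start: ((x1 ∧ F) ∧ (T ∨ F)) ∨ (F ∨ x0)
  [1] (F ∧ (T ∨ F)) ∨ (F ∨ x0)
  [2] F ∨ (F ∨ x0)
  [3] F ∨ x0
  [4] x0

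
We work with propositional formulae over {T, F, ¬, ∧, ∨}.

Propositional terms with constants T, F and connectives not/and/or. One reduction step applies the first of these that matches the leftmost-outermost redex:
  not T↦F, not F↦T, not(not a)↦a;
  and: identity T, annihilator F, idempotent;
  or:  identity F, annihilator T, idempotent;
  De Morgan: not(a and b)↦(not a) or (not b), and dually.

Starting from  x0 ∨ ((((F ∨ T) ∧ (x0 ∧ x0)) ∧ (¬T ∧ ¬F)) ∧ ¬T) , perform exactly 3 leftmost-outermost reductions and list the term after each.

  start: x0 ∨ ((((F ∨ T) ∧ (x0 ∧ x0)) ∧ (¬T ∧ ¬F)) ∧ ¬T)
  [1] x0 ∨ (((T ∧ (x0 ∧ x0)) ∧ (¬T ∧ ¬F)) ∧ ¬T)
  [2] x0 ∨ (((x0 ∧ x0) ∧ (¬T ∧ ¬F)) ∧ ¬T)
  [3] x0 ∨ ((x0 ∧ (¬T ∧ ¬F)) ∧ ¬T)

Answer: after 3 steps: x0 ∨ ((x0 ∧ (¬T ∧ ¬F)) ∧ ¬T)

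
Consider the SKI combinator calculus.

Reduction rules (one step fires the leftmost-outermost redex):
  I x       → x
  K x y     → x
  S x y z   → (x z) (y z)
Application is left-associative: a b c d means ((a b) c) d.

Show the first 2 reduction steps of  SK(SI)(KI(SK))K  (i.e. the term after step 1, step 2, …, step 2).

Answer: after 2 steps: KI(SK)K

Derivation:
  start: SK(SI)(KI(SK))K
  step 1: K(KI(SK))(SI(KI(SK)))K
  step 2: KI(SK)K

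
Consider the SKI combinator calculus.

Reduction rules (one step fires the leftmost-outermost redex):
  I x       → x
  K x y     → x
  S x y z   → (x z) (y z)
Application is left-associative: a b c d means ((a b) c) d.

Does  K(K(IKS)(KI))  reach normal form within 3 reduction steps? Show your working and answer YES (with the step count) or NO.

Answer: YES — reaches normal form K(KS) in 2 ≤ 3 steps

Derivation:
  start: K(K(IKS)(KI))
  →1  K(IKS)
  →2  K(KS)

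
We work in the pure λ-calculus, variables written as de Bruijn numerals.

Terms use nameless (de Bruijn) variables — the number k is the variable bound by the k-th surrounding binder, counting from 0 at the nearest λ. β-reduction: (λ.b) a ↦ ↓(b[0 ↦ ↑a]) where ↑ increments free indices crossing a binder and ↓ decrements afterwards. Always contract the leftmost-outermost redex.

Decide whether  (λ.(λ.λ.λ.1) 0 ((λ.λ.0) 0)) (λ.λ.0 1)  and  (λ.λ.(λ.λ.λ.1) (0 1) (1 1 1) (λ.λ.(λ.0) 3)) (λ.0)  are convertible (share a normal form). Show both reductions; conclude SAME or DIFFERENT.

Term A:
  start: (λ.(λ.λ.λ.1) 0 ((λ.λ.0) 0)) (λ.λ.0 1)
  step 1: (λ.λ.λ.1) (λ.λ.0 1) ((λ.λ.0) (λ.λ.0 1))
  step 2: (λ.λ.1) ((λ.λ.0) (λ.λ.0 1))
  step 3: λ.(λ.λ.0) (λ.λ.0 1)
  step 4: λ.λ.0

Term B:
  start: (λ.λ.(λ.λ.λ.1) (0 1) (1 1 1) (λ.λ.(λ.0) 3)) (λ.0)
  step 1: λ.(λ.λ.λ.1) (0 (λ.0)) ((λ.0) (λ.0) (λ.0)) (λ.λ.(λ.0) (λ.0))
  step 2: λ.(λ.λ.1) ((λ.0) (λ.0) (λ.0)) (λ.λ.(λ.0) (λ.0))
  step 3: λ.(λ.(λ.0) (λ.0) (λ.0)) (λ.λ.(λ.0) (λ.0))
  step 4: λ.(λ.0) (λ.0) (λ.0)
  step 5: λ.(λ.0) (λ.0)
  step 6: λ.λ.0

Answer: SAME — A ⇓ λ.λ.0, B ⇓ λ.λ.0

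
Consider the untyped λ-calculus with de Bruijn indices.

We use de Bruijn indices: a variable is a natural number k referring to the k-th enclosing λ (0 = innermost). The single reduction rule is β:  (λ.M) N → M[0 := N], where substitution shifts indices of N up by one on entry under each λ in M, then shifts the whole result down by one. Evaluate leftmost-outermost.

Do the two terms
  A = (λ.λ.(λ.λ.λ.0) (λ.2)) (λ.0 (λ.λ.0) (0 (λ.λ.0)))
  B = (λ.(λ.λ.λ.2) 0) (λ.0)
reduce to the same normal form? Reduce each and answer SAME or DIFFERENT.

Answer: SAME — A ⇓ λ.λ.λ.0, B ⇓ λ.λ.λ.0

Reduction:
Term A:
  start: (λ.λ.(λ.λ.λ.0) (λ.2)) (λ.0 (λ.λ.0) (0 (λ.λ.0)))
  [1] λ.(λ.λ.λ.0) (λ.λ.0 (λ.λ.0) (0 (λ.λ.0)))
  [2] λ.λ.λ.0

Term B:
  start: (λ.(λ.λ.λ.2) 0) (λ.0)
  [1] (λ.λ.λ.2) (λ.0)
  [2] λ.λ.λ.0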